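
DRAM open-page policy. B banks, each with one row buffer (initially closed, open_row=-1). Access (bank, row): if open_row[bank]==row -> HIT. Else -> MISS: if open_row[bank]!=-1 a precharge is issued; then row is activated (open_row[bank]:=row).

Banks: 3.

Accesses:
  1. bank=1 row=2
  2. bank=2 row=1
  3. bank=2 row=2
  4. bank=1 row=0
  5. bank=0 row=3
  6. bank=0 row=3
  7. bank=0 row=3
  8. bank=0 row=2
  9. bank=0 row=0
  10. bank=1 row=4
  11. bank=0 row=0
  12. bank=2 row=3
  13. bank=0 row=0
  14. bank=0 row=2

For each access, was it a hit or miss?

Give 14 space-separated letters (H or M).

Answer: M M M M M H H M M M H M H M

Derivation:
Acc 1: bank1 row2 -> MISS (open row2); precharges=0
Acc 2: bank2 row1 -> MISS (open row1); precharges=0
Acc 3: bank2 row2 -> MISS (open row2); precharges=1
Acc 4: bank1 row0 -> MISS (open row0); precharges=2
Acc 5: bank0 row3 -> MISS (open row3); precharges=2
Acc 6: bank0 row3 -> HIT
Acc 7: bank0 row3 -> HIT
Acc 8: bank0 row2 -> MISS (open row2); precharges=3
Acc 9: bank0 row0 -> MISS (open row0); precharges=4
Acc 10: bank1 row4 -> MISS (open row4); precharges=5
Acc 11: bank0 row0 -> HIT
Acc 12: bank2 row3 -> MISS (open row3); precharges=6
Acc 13: bank0 row0 -> HIT
Acc 14: bank0 row2 -> MISS (open row2); precharges=7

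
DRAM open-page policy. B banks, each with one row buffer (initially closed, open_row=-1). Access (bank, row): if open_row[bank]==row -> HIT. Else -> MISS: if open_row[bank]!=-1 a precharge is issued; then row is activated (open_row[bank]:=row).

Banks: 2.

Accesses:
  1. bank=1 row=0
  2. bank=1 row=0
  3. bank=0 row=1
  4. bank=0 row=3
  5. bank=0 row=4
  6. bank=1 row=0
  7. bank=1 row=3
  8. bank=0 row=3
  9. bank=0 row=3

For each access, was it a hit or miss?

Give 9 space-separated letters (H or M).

Answer: M H M M M H M M H

Derivation:
Acc 1: bank1 row0 -> MISS (open row0); precharges=0
Acc 2: bank1 row0 -> HIT
Acc 3: bank0 row1 -> MISS (open row1); precharges=0
Acc 4: bank0 row3 -> MISS (open row3); precharges=1
Acc 5: bank0 row4 -> MISS (open row4); precharges=2
Acc 6: bank1 row0 -> HIT
Acc 7: bank1 row3 -> MISS (open row3); precharges=3
Acc 8: bank0 row3 -> MISS (open row3); precharges=4
Acc 9: bank0 row3 -> HIT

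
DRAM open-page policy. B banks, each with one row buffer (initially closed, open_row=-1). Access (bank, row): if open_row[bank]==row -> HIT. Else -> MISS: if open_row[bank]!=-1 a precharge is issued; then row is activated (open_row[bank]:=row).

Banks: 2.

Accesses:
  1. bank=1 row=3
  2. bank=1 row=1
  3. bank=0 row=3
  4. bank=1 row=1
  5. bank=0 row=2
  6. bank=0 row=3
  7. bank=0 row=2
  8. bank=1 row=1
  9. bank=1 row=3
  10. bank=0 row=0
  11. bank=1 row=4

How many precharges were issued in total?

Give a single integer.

Answer: 7

Derivation:
Acc 1: bank1 row3 -> MISS (open row3); precharges=0
Acc 2: bank1 row1 -> MISS (open row1); precharges=1
Acc 3: bank0 row3 -> MISS (open row3); precharges=1
Acc 4: bank1 row1 -> HIT
Acc 5: bank0 row2 -> MISS (open row2); precharges=2
Acc 6: bank0 row3 -> MISS (open row3); precharges=3
Acc 7: bank0 row2 -> MISS (open row2); precharges=4
Acc 8: bank1 row1 -> HIT
Acc 9: bank1 row3 -> MISS (open row3); precharges=5
Acc 10: bank0 row0 -> MISS (open row0); precharges=6
Acc 11: bank1 row4 -> MISS (open row4); precharges=7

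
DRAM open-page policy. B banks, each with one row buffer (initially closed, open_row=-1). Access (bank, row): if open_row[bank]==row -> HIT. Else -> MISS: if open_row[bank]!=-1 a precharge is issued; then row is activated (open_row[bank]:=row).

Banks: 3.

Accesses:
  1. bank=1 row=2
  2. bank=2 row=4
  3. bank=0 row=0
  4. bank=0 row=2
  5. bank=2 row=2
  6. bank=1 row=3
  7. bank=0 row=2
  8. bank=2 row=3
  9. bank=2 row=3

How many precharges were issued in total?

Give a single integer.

Acc 1: bank1 row2 -> MISS (open row2); precharges=0
Acc 2: bank2 row4 -> MISS (open row4); precharges=0
Acc 3: bank0 row0 -> MISS (open row0); precharges=0
Acc 4: bank0 row2 -> MISS (open row2); precharges=1
Acc 5: bank2 row2 -> MISS (open row2); precharges=2
Acc 6: bank1 row3 -> MISS (open row3); precharges=3
Acc 7: bank0 row2 -> HIT
Acc 8: bank2 row3 -> MISS (open row3); precharges=4
Acc 9: bank2 row3 -> HIT

Answer: 4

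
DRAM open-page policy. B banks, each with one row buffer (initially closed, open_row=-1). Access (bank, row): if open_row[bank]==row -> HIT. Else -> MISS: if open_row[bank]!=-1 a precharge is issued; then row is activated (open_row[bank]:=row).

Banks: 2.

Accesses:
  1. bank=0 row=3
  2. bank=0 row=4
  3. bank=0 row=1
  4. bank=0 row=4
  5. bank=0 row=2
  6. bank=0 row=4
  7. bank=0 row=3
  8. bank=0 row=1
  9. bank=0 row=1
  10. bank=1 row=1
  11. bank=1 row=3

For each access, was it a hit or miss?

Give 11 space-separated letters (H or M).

Answer: M M M M M M M M H M M

Derivation:
Acc 1: bank0 row3 -> MISS (open row3); precharges=0
Acc 2: bank0 row4 -> MISS (open row4); precharges=1
Acc 3: bank0 row1 -> MISS (open row1); precharges=2
Acc 4: bank0 row4 -> MISS (open row4); precharges=3
Acc 5: bank0 row2 -> MISS (open row2); precharges=4
Acc 6: bank0 row4 -> MISS (open row4); precharges=5
Acc 7: bank0 row3 -> MISS (open row3); precharges=6
Acc 8: bank0 row1 -> MISS (open row1); precharges=7
Acc 9: bank0 row1 -> HIT
Acc 10: bank1 row1 -> MISS (open row1); precharges=7
Acc 11: bank1 row3 -> MISS (open row3); precharges=8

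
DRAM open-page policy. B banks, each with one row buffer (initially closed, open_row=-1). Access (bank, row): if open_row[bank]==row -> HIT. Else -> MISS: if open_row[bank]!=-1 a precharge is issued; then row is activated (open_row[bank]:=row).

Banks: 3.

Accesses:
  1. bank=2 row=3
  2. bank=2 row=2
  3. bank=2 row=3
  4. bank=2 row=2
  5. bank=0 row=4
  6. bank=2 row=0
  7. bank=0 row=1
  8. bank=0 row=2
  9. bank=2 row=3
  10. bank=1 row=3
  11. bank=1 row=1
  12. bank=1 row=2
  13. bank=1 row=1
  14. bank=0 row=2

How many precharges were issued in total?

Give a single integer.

Answer: 10

Derivation:
Acc 1: bank2 row3 -> MISS (open row3); precharges=0
Acc 2: bank2 row2 -> MISS (open row2); precharges=1
Acc 3: bank2 row3 -> MISS (open row3); precharges=2
Acc 4: bank2 row2 -> MISS (open row2); precharges=3
Acc 5: bank0 row4 -> MISS (open row4); precharges=3
Acc 6: bank2 row0 -> MISS (open row0); precharges=4
Acc 7: bank0 row1 -> MISS (open row1); precharges=5
Acc 8: bank0 row2 -> MISS (open row2); precharges=6
Acc 9: bank2 row3 -> MISS (open row3); precharges=7
Acc 10: bank1 row3 -> MISS (open row3); precharges=7
Acc 11: bank1 row1 -> MISS (open row1); precharges=8
Acc 12: bank1 row2 -> MISS (open row2); precharges=9
Acc 13: bank1 row1 -> MISS (open row1); precharges=10
Acc 14: bank0 row2 -> HIT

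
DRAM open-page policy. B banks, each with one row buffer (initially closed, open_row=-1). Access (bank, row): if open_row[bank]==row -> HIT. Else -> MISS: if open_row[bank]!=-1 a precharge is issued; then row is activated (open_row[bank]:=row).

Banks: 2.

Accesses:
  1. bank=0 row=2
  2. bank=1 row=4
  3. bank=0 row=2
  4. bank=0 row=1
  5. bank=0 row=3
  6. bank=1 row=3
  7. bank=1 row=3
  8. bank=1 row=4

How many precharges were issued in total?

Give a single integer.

Acc 1: bank0 row2 -> MISS (open row2); precharges=0
Acc 2: bank1 row4 -> MISS (open row4); precharges=0
Acc 3: bank0 row2 -> HIT
Acc 4: bank0 row1 -> MISS (open row1); precharges=1
Acc 5: bank0 row3 -> MISS (open row3); precharges=2
Acc 6: bank1 row3 -> MISS (open row3); precharges=3
Acc 7: bank1 row3 -> HIT
Acc 8: bank1 row4 -> MISS (open row4); precharges=4

Answer: 4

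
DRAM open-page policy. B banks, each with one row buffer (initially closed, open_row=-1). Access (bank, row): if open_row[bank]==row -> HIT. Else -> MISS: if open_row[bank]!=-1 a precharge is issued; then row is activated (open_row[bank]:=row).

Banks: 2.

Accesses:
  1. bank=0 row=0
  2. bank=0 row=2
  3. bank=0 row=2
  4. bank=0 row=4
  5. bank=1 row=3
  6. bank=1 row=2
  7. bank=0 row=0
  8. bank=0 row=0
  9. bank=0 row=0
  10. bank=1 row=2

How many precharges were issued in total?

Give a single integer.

Acc 1: bank0 row0 -> MISS (open row0); precharges=0
Acc 2: bank0 row2 -> MISS (open row2); precharges=1
Acc 3: bank0 row2 -> HIT
Acc 4: bank0 row4 -> MISS (open row4); precharges=2
Acc 5: bank1 row3 -> MISS (open row3); precharges=2
Acc 6: bank1 row2 -> MISS (open row2); precharges=3
Acc 7: bank0 row0 -> MISS (open row0); precharges=4
Acc 8: bank0 row0 -> HIT
Acc 9: bank0 row0 -> HIT
Acc 10: bank1 row2 -> HIT

Answer: 4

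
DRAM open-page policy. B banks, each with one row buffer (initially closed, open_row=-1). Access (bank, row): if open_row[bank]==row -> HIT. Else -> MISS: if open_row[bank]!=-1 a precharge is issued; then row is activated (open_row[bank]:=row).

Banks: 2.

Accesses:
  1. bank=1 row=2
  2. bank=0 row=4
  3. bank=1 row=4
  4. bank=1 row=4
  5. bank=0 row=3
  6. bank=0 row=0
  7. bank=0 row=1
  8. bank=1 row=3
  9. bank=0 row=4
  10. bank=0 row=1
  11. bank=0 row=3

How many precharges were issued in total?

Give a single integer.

Acc 1: bank1 row2 -> MISS (open row2); precharges=0
Acc 2: bank0 row4 -> MISS (open row4); precharges=0
Acc 3: bank1 row4 -> MISS (open row4); precharges=1
Acc 4: bank1 row4 -> HIT
Acc 5: bank0 row3 -> MISS (open row3); precharges=2
Acc 6: bank0 row0 -> MISS (open row0); precharges=3
Acc 7: bank0 row1 -> MISS (open row1); precharges=4
Acc 8: bank1 row3 -> MISS (open row3); precharges=5
Acc 9: bank0 row4 -> MISS (open row4); precharges=6
Acc 10: bank0 row1 -> MISS (open row1); precharges=7
Acc 11: bank0 row3 -> MISS (open row3); precharges=8

Answer: 8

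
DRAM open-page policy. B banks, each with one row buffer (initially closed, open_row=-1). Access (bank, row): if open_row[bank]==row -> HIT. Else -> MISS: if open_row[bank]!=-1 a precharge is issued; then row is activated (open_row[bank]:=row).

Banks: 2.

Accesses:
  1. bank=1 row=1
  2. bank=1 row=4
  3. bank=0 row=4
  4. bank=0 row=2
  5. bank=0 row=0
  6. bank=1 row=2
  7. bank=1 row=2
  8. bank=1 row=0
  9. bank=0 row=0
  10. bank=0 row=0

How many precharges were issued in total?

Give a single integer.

Answer: 5

Derivation:
Acc 1: bank1 row1 -> MISS (open row1); precharges=0
Acc 2: bank1 row4 -> MISS (open row4); precharges=1
Acc 3: bank0 row4 -> MISS (open row4); precharges=1
Acc 4: bank0 row2 -> MISS (open row2); precharges=2
Acc 5: bank0 row0 -> MISS (open row0); precharges=3
Acc 6: bank1 row2 -> MISS (open row2); precharges=4
Acc 7: bank1 row2 -> HIT
Acc 8: bank1 row0 -> MISS (open row0); precharges=5
Acc 9: bank0 row0 -> HIT
Acc 10: bank0 row0 -> HIT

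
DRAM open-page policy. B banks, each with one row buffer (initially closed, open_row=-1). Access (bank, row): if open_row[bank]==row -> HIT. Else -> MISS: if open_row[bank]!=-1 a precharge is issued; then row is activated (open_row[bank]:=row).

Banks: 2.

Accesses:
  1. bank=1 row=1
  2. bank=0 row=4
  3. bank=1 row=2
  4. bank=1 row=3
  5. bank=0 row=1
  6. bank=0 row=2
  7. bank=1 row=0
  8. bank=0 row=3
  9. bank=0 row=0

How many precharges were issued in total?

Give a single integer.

Answer: 7

Derivation:
Acc 1: bank1 row1 -> MISS (open row1); precharges=0
Acc 2: bank0 row4 -> MISS (open row4); precharges=0
Acc 3: bank1 row2 -> MISS (open row2); precharges=1
Acc 4: bank1 row3 -> MISS (open row3); precharges=2
Acc 5: bank0 row1 -> MISS (open row1); precharges=3
Acc 6: bank0 row2 -> MISS (open row2); precharges=4
Acc 7: bank1 row0 -> MISS (open row0); precharges=5
Acc 8: bank0 row3 -> MISS (open row3); precharges=6
Acc 9: bank0 row0 -> MISS (open row0); precharges=7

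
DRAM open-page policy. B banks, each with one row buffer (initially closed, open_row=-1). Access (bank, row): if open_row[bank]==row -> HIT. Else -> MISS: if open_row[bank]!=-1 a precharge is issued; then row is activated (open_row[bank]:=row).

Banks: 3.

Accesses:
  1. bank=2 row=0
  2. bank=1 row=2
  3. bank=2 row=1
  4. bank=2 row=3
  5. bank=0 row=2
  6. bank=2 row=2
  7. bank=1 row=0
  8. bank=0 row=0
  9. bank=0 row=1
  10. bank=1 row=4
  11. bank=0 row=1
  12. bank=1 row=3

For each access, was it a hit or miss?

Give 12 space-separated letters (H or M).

Acc 1: bank2 row0 -> MISS (open row0); precharges=0
Acc 2: bank1 row2 -> MISS (open row2); precharges=0
Acc 3: bank2 row1 -> MISS (open row1); precharges=1
Acc 4: bank2 row3 -> MISS (open row3); precharges=2
Acc 5: bank0 row2 -> MISS (open row2); precharges=2
Acc 6: bank2 row2 -> MISS (open row2); precharges=3
Acc 7: bank1 row0 -> MISS (open row0); precharges=4
Acc 8: bank0 row0 -> MISS (open row0); precharges=5
Acc 9: bank0 row1 -> MISS (open row1); precharges=6
Acc 10: bank1 row4 -> MISS (open row4); precharges=7
Acc 11: bank0 row1 -> HIT
Acc 12: bank1 row3 -> MISS (open row3); precharges=8

Answer: M M M M M M M M M M H M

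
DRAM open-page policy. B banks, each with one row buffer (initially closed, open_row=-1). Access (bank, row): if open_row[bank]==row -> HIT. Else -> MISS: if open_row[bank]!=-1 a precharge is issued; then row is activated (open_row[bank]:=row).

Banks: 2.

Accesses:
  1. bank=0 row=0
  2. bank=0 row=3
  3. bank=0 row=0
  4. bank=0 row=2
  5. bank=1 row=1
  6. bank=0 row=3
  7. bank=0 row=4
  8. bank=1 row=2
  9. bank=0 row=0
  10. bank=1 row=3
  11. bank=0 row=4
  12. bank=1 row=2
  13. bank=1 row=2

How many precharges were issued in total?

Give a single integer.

Acc 1: bank0 row0 -> MISS (open row0); precharges=0
Acc 2: bank0 row3 -> MISS (open row3); precharges=1
Acc 3: bank0 row0 -> MISS (open row0); precharges=2
Acc 4: bank0 row2 -> MISS (open row2); precharges=3
Acc 5: bank1 row1 -> MISS (open row1); precharges=3
Acc 6: bank0 row3 -> MISS (open row3); precharges=4
Acc 7: bank0 row4 -> MISS (open row4); precharges=5
Acc 8: bank1 row2 -> MISS (open row2); precharges=6
Acc 9: bank0 row0 -> MISS (open row0); precharges=7
Acc 10: bank1 row3 -> MISS (open row3); precharges=8
Acc 11: bank0 row4 -> MISS (open row4); precharges=9
Acc 12: bank1 row2 -> MISS (open row2); precharges=10
Acc 13: bank1 row2 -> HIT

Answer: 10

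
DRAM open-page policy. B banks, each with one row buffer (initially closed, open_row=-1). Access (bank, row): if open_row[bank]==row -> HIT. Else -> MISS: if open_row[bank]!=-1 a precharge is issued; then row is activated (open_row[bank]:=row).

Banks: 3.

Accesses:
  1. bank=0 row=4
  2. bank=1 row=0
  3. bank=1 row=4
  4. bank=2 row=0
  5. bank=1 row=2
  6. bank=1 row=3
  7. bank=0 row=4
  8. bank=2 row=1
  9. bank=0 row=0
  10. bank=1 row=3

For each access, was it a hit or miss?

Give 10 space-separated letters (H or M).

Answer: M M M M M M H M M H

Derivation:
Acc 1: bank0 row4 -> MISS (open row4); precharges=0
Acc 2: bank1 row0 -> MISS (open row0); precharges=0
Acc 3: bank1 row4 -> MISS (open row4); precharges=1
Acc 4: bank2 row0 -> MISS (open row0); precharges=1
Acc 5: bank1 row2 -> MISS (open row2); precharges=2
Acc 6: bank1 row3 -> MISS (open row3); precharges=3
Acc 7: bank0 row4 -> HIT
Acc 8: bank2 row1 -> MISS (open row1); precharges=4
Acc 9: bank0 row0 -> MISS (open row0); precharges=5
Acc 10: bank1 row3 -> HIT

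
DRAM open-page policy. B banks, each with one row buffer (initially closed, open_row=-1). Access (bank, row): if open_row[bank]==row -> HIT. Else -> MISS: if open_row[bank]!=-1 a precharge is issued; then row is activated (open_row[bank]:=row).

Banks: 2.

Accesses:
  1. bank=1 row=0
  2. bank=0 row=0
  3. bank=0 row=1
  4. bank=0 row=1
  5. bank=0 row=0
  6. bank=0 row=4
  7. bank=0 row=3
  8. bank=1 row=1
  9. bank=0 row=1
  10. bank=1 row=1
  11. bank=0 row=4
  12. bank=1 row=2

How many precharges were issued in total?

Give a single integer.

Answer: 8

Derivation:
Acc 1: bank1 row0 -> MISS (open row0); precharges=0
Acc 2: bank0 row0 -> MISS (open row0); precharges=0
Acc 3: bank0 row1 -> MISS (open row1); precharges=1
Acc 4: bank0 row1 -> HIT
Acc 5: bank0 row0 -> MISS (open row0); precharges=2
Acc 6: bank0 row4 -> MISS (open row4); precharges=3
Acc 7: bank0 row3 -> MISS (open row3); precharges=4
Acc 8: bank1 row1 -> MISS (open row1); precharges=5
Acc 9: bank0 row1 -> MISS (open row1); precharges=6
Acc 10: bank1 row1 -> HIT
Acc 11: bank0 row4 -> MISS (open row4); precharges=7
Acc 12: bank1 row2 -> MISS (open row2); precharges=8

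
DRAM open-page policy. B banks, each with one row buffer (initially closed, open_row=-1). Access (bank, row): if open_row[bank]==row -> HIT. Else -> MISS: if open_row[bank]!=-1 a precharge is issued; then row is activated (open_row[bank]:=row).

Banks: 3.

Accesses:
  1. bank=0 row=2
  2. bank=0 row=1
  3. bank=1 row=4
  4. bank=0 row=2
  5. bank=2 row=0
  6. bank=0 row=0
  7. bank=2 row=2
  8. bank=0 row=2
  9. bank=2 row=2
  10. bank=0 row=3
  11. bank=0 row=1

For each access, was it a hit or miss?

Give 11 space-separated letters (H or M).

Answer: M M M M M M M M H M M

Derivation:
Acc 1: bank0 row2 -> MISS (open row2); precharges=0
Acc 2: bank0 row1 -> MISS (open row1); precharges=1
Acc 3: bank1 row4 -> MISS (open row4); precharges=1
Acc 4: bank0 row2 -> MISS (open row2); precharges=2
Acc 5: bank2 row0 -> MISS (open row0); precharges=2
Acc 6: bank0 row0 -> MISS (open row0); precharges=3
Acc 7: bank2 row2 -> MISS (open row2); precharges=4
Acc 8: bank0 row2 -> MISS (open row2); precharges=5
Acc 9: bank2 row2 -> HIT
Acc 10: bank0 row3 -> MISS (open row3); precharges=6
Acc 11: bank0 row1 -> MISS (open row1); precharges=7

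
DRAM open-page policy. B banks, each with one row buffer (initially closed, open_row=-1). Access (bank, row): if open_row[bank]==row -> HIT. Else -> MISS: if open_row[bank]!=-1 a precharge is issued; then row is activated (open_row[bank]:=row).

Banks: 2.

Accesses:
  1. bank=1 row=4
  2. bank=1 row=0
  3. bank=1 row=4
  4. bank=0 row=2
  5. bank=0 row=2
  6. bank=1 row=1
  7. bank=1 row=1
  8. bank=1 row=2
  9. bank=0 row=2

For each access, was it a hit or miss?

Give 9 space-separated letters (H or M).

Answer: M M M M H M H M H

Derivation:
Acc 1: bank1 row4 -> MISS (open row4); precharges=0
Acc 2: bank1 row0 -> MISS (open row0); precharges=1
Acc 3: bank1 row4 -> MISS (open row4); precharges=2
Acc 4: bank0 row2 -> MISS (open row2); precharges=2
Acc 5: bank0 row2 -> HIT
Acc 6: bank1 row1 -> MISS (open row1); precharges=3
Acc 7: bank1 row1 -> HIT
Acc 8: bank1 row2 -> MISS (open row2); precharges=4
Acc 9: bank0 row2 -> HIT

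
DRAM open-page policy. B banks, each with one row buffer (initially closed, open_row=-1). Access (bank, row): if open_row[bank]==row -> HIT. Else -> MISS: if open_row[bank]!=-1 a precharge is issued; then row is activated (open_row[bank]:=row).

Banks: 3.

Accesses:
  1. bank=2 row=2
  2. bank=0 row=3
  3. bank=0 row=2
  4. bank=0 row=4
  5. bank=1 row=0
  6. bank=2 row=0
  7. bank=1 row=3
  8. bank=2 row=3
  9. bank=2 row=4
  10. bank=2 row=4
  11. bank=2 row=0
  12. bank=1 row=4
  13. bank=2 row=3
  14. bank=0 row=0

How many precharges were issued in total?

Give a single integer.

Acc 1: bank2 row2 -> MISS (open row2); precharges=0
Acc 2: bank0 row3 -> MISS (open row3); precharges=0
Acc 3: bank0 row2 -> MISS (open row2); precharges=1
Acc 4: bank0 row4 -> MISS (open row4); precharges=2
Acc 5: bank1 row0 -> MISS (open row0); precharges=2
Acc 6: bank2 row0 -> MISS (open row0); precharges=3
Acc 7: bank1 row3 -> MISS (open row3); precharges=4
Acc 8: bank2 row3 -> MISS (open row3); precharges=5
Acc 9: bank2 row4 -> MISS (open row4); precharges=6
Acc 10: bank2 row4 -> HIT
Acc 11: bank2 row0 -> MISS (open row0); precharges=7
Acc 12: bank1 row4 -> MISS (open row4); precharges=8
Acc 13: bank2 row3 -> MISS (open row3); precharges=9
Acc 14: bank0 row0 -> MISS (open row0); precharges=10

Answer: 10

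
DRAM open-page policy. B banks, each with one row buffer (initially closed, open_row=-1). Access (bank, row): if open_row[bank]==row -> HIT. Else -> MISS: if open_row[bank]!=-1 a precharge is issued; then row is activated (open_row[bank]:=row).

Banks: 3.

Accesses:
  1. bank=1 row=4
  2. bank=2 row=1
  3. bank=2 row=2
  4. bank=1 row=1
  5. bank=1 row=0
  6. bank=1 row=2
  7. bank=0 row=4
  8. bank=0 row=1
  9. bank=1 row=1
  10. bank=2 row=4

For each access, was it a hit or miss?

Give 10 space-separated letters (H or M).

Answer: M M M M M M M M M M

Derivation:
Acc 1: bank1 row4 -> MISS (open row4); precharges=0
Acc 2: bank2 row1 -> MISS (open row1); precharges=0
Acc 3: bank2 row2 -> MISS (open row2); precharges=1
Acc 4: bank1 row1 -> MISS (open row1); precharges=2
Acc 5: bank1 row0 -> MISS (open row0); precharges=3
Acc 6: bank1 row2 -> MISS (open row2); precharges=4
Acc 7: bank0 row4 -> MISS (open row4); precharges=4
Acc 8: bank0 row1 -> MISS (open row1); precharges=5
Acc 9: bank1 row1 -> MISS (open row1); precharges=6
Acc 10: bank2 row4 -> MISS (open row4); precharges=7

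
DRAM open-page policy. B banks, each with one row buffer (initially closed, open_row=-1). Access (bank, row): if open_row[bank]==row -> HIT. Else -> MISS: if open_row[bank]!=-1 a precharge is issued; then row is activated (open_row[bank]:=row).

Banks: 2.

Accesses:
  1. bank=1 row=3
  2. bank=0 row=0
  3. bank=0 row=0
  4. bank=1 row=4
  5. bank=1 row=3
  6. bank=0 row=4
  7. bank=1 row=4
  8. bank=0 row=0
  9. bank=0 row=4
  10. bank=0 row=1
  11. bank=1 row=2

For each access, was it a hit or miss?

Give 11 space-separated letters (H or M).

Acc 1: bank1 row3 -> MISS (open row3); precharges=0
Acc 2: bank0 row0 -> MISS (open row0); precharges=0
Acc 3: bank0 row0 -> HIT
Acc 4: bank1 row4 -> MISS (open row4); precharges=1
Acc 5: bank1 row3 -> MISS (open row3); precharges=2
Acc 6: bank0 row4 -> MISS (open row4); precharges=3
Acc 7: bank1 row4 -> MISS (open row4); precharges=4
Acc 8: bank0 row0 -> MISS (open row0); precharges=5
Acc 9: bank0 row4 -> MISS (open row4); precharges=6
Acc 10: bank0 row1 -> MISS (open row1); precharges=7
Acc 11: bank1 row2 -> MISS (open row2); precharges=8

Answer: M M H M M M M M M M M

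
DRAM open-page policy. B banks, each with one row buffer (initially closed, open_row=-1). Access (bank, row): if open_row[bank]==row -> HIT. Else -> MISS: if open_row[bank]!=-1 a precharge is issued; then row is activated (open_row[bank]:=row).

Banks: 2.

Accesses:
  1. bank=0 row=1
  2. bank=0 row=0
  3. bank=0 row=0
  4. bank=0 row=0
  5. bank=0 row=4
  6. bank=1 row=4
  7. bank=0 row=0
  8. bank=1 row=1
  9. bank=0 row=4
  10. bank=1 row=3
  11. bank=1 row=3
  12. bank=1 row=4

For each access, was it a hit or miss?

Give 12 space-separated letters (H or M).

Answer: M M H H M M M M M M H M

Derivation:
Acc 1: bank0 row1 -> MISS (open row1); precharges=0
Acc 2: bank0 row0 -> MISS (open row0); precharges=1
Acc 3: bank0 row0 -> HIT
Acc 4: bank0 row0 -> HIT
Acc 5: bank0 row4 -> MISS (open row4); precharges=2
Acc 6: bank1 row4 -> MISS (open row4); precharges=2
Acc 7: bank0 row0 -> MISS (open row0); precharges=3
Acc 8: bank1 row1 -> MISS (open row1); precharges=4
Acc 9: bank0 row4 -> MISS (open row4); precharges=5
Acc 10: bank1 row3 -> MISS (open row3); precharges=6
Acc 11: bank1 row3 -> HIT
Acc 12: bank1 row4 -> MISS (open row4); precharges=7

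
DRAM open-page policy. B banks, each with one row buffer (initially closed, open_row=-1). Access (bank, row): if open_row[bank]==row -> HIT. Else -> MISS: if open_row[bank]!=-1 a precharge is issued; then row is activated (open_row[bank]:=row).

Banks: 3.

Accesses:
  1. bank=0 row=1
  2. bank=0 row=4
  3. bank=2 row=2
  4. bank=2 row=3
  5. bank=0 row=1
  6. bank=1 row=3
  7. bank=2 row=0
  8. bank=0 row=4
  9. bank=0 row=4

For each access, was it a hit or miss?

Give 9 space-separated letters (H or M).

Answer: M M M M M M M M H

Derivation:
Acc 1: bank0 row1 -> MISS (open row1); precharges=0
Acc 2: bank0 row4 -> MISS (open row4); precharges=1
Acc 3: bank2 row2 -> MISS (open row2); precharges=1
Acc 4: bank2 row3 -> MISS (open row3); precharges=2
Acc 5: bank0 row1 -> MISS (open row1); precharges=3
Acc 6: bank1 row3 -> MISS (open row3); precharges=3
Acc 7: bank2 row0 -> MISS (open row0); precharges=4
Acc 8: bank0 row4 -> MISS (open row4); precharges=5
Acc 9: bank0 row4 -> HIT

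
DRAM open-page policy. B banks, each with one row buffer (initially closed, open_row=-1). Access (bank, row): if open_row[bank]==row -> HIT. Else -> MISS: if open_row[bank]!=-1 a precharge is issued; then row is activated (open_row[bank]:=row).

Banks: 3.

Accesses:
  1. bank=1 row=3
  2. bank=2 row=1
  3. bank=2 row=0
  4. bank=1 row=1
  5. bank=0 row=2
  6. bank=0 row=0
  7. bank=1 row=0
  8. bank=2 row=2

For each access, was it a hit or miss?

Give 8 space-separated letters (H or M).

Acc 1: bank1 row3 -> MISS (open row3); precharges=0
Acc 2: bank2 row1 -> MISS (open row1); precharges=0
Acc 3: bank2 row0 -> MISS (open row0); precharges=1
Acc 4: bank1 row1 -> MISS (open row1); precharges=2
Acc 5: bank0 row2 -> MISS (open row2); precharges=2
Acc 6: bank0 row0 -> MISS (open row0); precharges=3
Acc 7: bank1 row0 -> MISS (open row0); precharges=4
Acc 8: bank2 row2 -> MISS (open row2); precharges=5

Answer: M M M M M M M M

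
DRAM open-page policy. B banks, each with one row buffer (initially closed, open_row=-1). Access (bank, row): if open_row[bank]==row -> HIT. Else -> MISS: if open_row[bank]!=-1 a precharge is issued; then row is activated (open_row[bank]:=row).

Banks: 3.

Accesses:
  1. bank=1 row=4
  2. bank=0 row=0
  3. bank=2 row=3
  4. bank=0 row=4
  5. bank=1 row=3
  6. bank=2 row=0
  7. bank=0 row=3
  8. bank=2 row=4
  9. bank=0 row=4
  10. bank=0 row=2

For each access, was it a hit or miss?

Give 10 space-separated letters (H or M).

Answer: M M M M M M M M M M

Derivation:
Acc 1: bank1 row4 -> MISS (open row4); precharges=0
Acc 2: bank0 row0 -> MISS (open row0); precharges=0
Acc 3: bank2 row3 -> MISS (open row3); precharges=0
Acc 4: bank0 row4 -> MISS (open row4); precharges=1
Acc 5: bank1 row3 -> MISS (open row3); precharges=2
Acc 6: bank2 row0 -> MISS (open row0); precharges=3
Acc 7: bank0 row3 -> MISS (open row3); precharges=4
Acc 8: bank2 row4 -> MISS (open row4); precharges=5
Acc 9: bank0 row4 -> MISS (open row4); precharges=6
Acc 10: bank0 row2 -> MISS (open row2); precharges=7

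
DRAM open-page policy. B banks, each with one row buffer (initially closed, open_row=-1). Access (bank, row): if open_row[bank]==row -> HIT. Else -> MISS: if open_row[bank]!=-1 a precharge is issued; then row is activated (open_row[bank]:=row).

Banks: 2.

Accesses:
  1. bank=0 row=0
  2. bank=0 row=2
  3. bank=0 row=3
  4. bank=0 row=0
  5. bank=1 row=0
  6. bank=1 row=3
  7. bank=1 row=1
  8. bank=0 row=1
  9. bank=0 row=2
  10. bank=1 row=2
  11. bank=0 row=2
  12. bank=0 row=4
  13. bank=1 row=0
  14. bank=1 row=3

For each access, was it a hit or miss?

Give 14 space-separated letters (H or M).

Answer: M M M M M M M M M M H M M M

Derivation:
Acc 1: bank0 row0 -> MISS (open row0); precharges=0
Acc 2: bank0 row2 -> MISS (open row2); precharges=1
Acc 3: bank0 row3 -> MISS (open row3); precharges=2
Acc 4: bank0 row0 -> MISS (open row0); precharges=3
Acc 5: bank1 row0 -> MISS (open row0); precharges=3
Acc 6: bank1 row3 -> MISS (open row3); precharges=4
Acc 7: bank1 row1 -> MISS (open row1); precharges=5
Acc 8: bank0 row1 -> MISS (open row1); precharges=6
Acc 9: bank0 row2 -> MISS (open row2); precharges=7
Acc 10: bank1 row2 -> MISS (open row2); precharges=8
Acc 11: bank0 row2 -> HIT
Acc 12: bank0 row4 -> MISS (open row4); precharges=9
Acc 13: bank1 row0 -> MISS (open row0); precharges=10
Acc 14: bank1 row3 -> MISS (open row3); precharges=11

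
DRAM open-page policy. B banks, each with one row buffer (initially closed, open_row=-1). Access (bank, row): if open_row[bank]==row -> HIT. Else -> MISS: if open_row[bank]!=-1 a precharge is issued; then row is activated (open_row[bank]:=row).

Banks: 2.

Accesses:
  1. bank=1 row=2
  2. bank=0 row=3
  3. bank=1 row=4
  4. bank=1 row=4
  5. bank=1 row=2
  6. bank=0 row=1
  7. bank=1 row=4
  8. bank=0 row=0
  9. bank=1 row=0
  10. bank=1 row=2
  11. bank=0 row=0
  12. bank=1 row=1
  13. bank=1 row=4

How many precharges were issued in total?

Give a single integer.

Answer: 9

Derivation:
Acc 1: bank1 row2 -> MISS (open row2); precharges=0
Acc 2: bank0 row3 -> MISS (open row3); precharges=0
Acc 3: bank1 row4 -> MISS (open row4); precharges=1
Acc 4: bank1 row4 -> HIT
Acc 5: bank1 row2 -> MISS (open row2); precharges=2
Acc 6: bank0 row1 -> MISS (open row1); precharges=3
Acc 7: bank1 row4 -> MISS (open row4); precharges=4
Acc 8: bank0 row0 -> MISS (open row0); precharges=5
Acc 9: bank1 row0 -> MISS (open row0); precharges=6
Acc 10: bank1 row2 -> MISS (open row2); precharges=7
Acc 11: bank0 row0 -> HIT
Acc 12: bank1 row1 -> MISS (open row1); precharges=8
Acc 13: bank1 row4 -> MISS (open row4); precharges=9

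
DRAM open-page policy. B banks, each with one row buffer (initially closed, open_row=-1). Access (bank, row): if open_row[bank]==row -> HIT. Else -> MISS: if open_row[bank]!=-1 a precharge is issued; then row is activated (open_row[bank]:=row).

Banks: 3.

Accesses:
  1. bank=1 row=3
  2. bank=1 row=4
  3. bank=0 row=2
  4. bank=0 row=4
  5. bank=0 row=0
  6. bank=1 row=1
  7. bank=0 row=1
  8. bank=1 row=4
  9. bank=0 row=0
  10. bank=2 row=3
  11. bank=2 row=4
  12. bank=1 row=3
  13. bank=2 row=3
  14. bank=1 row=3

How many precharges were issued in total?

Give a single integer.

Acc 1: bank1 row3 -> MISS (open row3); precharges=0
Acc 2: bank1 row4 -> MISS (open row4); precharges=1
Acc 3: bank0 row2 -> MISS (open row2); precharges=1
Acc 4: bank0 row4 -> MISS (open row4); precharges=2
Acc 5: bank0 row0 -> MISS (open row0); precharges=3
Acc 6: bank1 row1 -> MISS (open row1); precharges=4
Acc 7: bank0 row1 -> MISS (open row1); precharges=5
Acc 8: bank1 row4 -> MISS (open row4); precharges=6
Acc 9: bank0 row0 -> MISS (open row0); precharges=7
Acc 10: bank2 row3 -> MISS (open row3); precharges=7
Acc 11: bank2 row4 -> MISS (open row4); precharges=8
Acc 12: bank1 row3 -> MISS (open row3); precharges=9
Acc 13: bank2 row3 -> MISS (open row3); precharges=10
Acc 14: bank1 row3 -> HIT

Answer: 10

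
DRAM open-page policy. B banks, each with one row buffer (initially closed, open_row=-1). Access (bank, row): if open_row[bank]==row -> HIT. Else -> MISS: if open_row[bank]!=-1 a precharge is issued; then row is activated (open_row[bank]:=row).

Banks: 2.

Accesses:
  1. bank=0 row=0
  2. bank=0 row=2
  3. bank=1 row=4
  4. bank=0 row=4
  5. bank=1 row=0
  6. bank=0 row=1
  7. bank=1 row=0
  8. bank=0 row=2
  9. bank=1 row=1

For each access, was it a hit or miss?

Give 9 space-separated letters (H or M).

Answer: M M M M M M H M M

Derivation:
Acc 1: bank0 row0 -> MISS (open row0); precharges=0
Acc 2: bank0 row2 -> MISS (open row2); precharges=1
Acc 3: bank1 row4 -> MISS (open row4); precharges=1
Acc 4: bank0 row4 -> MISS (open row4); precharges=2
Acc 5: bank1 row0 -> MISS (open row0); precharges=3
Acc 6: bank0 row1 -> MISS (open row1); precharges=4
Acc 7: bank1 row0 -> HIT
Acc 8: bank0 row2 -> MISS (open row2); precharges=5
Acc 9: bank1 row1 -> MISS (open row1); precharges=6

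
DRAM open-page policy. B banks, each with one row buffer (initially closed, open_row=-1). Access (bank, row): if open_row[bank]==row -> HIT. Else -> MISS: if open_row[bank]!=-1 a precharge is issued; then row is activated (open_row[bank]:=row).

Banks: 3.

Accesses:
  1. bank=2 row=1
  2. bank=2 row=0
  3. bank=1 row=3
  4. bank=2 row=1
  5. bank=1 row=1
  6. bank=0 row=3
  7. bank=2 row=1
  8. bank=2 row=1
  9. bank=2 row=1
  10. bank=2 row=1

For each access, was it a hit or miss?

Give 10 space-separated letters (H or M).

Answer: M M M M M M H H H H

Derivation:
Acc 1: bank2 row1 -> MISS (open row1); precharges=0
Acc 2: bank2 row0 -> MISS (open row0); precharges=1
Acc 3: bank1 row3 -> MISS (open row3); precharges=1
Acc 4: bank2 row1 -> MISS (open row1); precharges=2
Acc 5: bank1 row1 -> MISS (open row1); precharges=3
Acc 6: bank0 row3 -> MISS (open row3); precharges=3
Acc 7: bank2 row1 -> HIT
Acc 8: bank2 row1 -> HIT
Acc 9: bank2 row1 -> HIT
Acc 10: bank2 row1 -> HIT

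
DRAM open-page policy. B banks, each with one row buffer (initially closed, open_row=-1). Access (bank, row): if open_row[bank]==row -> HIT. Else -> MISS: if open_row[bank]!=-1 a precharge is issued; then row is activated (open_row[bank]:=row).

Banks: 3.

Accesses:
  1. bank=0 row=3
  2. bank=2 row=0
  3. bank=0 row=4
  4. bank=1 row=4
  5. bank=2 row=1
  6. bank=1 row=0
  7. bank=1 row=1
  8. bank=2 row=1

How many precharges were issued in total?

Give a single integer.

Answer: 4

Derivation:
Acc 1: bank0 row3 -> MISS (open row3); precharges=0
Acc 2: bank2 row0 -> MISS (open row0); precharges=0
Acc 3: bank0 row4 -> MISS (open row4); precharges=1
Acc 4: bank1 row4 -> MISS (open row4); precharges=1
Acc 5: bank2 row1 -> MISS (open row1); precharges=2
Acc 6: bank1 row0 -> MISS (open row0); precharges=3
Acc 7: bank1 row1 -> MISS (open row1); precharges=4
Acc 8: bank2 row1 -> HIT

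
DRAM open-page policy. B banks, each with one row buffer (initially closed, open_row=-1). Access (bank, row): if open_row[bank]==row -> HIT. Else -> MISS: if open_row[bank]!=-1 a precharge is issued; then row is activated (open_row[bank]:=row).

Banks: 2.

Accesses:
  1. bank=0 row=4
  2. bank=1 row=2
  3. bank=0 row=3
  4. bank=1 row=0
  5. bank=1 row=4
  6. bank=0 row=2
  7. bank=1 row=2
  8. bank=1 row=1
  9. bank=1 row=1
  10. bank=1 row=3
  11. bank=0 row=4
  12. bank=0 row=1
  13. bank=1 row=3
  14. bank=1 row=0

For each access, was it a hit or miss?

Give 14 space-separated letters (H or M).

Acc 1: bank0 row4 -> MISS (open row4); precharges=0
Acc 2: bank1 row2 -> MISS (open row2); precharges=0
Acc 3: bank0 row3 -> MISS (open row3); precharges=1
Acc 4: bank1 row0 -> MISS (open row0); precharges=2
Acc 5: bank1 row4 -> MISS (open row4); precharges=3
Acc 6: bank0 row2 -> MISS (open row2); precharges=4
Acc 7: bank1 row2 -> MISS (open row2); precharges=5
Acc 8: bank1 row1 -> MISS (open row1); precharges=6
Acc 9: bank1 row1 -> HIT
Acc 10: bank1 row3 -> MISS (open row3); precharges=7
Acc 11: bank0 row4 -> MISS (open row4); precharges=8
Acc 12: bank0 row1 -> MISS (open row1); precharges=9
Acc 13: bank1 row3 -> HIT
Acc 14: bank1 row0 -> MISS (open row0); precharges=10

Answer: M M M M M M M M H M M M H M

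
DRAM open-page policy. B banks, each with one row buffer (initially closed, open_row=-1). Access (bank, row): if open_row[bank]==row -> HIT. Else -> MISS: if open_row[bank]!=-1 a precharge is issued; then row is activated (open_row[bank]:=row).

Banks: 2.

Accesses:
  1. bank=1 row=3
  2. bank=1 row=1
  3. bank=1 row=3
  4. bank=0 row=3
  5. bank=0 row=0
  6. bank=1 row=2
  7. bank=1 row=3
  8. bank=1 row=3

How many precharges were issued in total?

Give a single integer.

Answer: 5

Derivation:
Acc 1: bank1 row3 -> MISS (open row3); precharges=0
Acc 2: bank1 row1 -> MISS (open row1); precharges=1
Acc 3: bank1 row3 -> MISS (open row3); precharges=2
Acc 4: bank0 row3 -> MISS (open row3); precharges=2
Acc 5: bank0 row0 -> MISS (open row0); precharges=3
Acc 6: bank1 row2 -> MISS (open row2); precharges=4
Acc 7: bank1 row3 -> MISS (open row3); precharges=5
Acc 8: bank1 row3 -> HIT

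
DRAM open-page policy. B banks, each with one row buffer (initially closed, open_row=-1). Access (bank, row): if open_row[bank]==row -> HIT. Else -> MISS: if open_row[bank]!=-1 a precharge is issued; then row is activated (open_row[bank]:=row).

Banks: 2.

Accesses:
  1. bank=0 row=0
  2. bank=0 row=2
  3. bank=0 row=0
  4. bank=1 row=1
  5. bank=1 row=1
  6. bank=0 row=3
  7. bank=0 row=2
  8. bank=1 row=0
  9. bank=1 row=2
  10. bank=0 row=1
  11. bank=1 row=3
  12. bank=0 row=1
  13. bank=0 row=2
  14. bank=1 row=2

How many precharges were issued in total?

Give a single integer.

Acc 1: bank0 row0 -> MISS (open row0); precharges=0
Acc 2: bank0 row2 -> MISS (open row2); precharges=1
Acc 3: bank0 row0 -> MISS (open row0); precharges=2
Acc 4: bank1 row1 -> MISS (open row1); precharges=2
Acc 5: bank1 row1 -> HIT
Acc 6: bank0 row3 -> MISS (open row3); precharges=3
Acc 7: bank0 row2 -> MISS (open row2); precharges=4
Acc 8: bank1 row0 -> MISS (open row0); precharges=5
Acc 9: bank1 row2 -> MISS (open row2); precharges=6
Acc 10: bank0 row1 -> MISS (open row1); precharges=7
Acc 11: bank1 row3 -> MISS (open row3); precharges=8
Acc 12: bank0 row1 -> HIT
Acc 13: bank0 row2 -> MISS (open row2); precharges=9
Acc 14: bank1 row2 -> MISS (open row2); precharges=10

Answer: 10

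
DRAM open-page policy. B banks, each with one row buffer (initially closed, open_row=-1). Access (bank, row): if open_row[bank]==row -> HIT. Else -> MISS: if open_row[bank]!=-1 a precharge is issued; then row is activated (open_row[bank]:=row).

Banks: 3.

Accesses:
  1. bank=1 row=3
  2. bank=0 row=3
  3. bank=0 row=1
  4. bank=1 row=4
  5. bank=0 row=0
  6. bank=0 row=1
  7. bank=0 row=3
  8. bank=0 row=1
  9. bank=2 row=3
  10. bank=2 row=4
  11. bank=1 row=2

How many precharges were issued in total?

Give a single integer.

Answer: 8

Derivation:
Acc 1: bank1 row3 -> MISS (open row3); precharges=0
Acc 2: bank0 row3 -> MISS (open row3); precharges=0
Acc 3: bank0 row1 -> MISS (open row1); precharges=1
Acc 4: bank1 row4 -> MISS (open row4); precharges=2
Acc 5: bank0 row0 -> MISS (open row0); precharges=3
Acc 6: bank0 row1 -> MISS (open row1); precharges=4
Acc 7: bank0 row3 -> MISS (open row3); precharges=5
Acc 8: bank0 row1 -> MISS (open row1); precharges=6
Acc 9: bank2 row3 -> MISS (open row3); precharges=6
Acc 10: bank2 row4 -> MISS (open row4); precharges=7
Acc 11: bank1 row2 -> MISS (open row2); precharges=8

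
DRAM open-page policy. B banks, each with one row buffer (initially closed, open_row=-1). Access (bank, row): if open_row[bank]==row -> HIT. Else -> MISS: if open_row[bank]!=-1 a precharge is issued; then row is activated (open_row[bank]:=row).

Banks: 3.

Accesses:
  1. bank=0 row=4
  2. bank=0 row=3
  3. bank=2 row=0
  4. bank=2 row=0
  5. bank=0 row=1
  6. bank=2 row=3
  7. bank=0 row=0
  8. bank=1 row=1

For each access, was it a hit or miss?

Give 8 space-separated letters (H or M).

Answer: M M M H M M M M

Derivation:
Acc 1: bank0 row4 -> MISS (open row4); precharges=0
Acc 2: bank0 row3 -> MISS (open row3); precharges=1
Acc 3: bank2 row0 -> MISS (open row0); precharges=1
Acc 4: bank2 row0 -> HIT
Acc 5: bank0 row1 -> MISS (open row1); precharges=2
Acc 6: bank2 row3 -> MISS (open row3); precharges=3
Acc 7: bank0 row0 -> MISS (open row0); precharges=4
Acc 8: bank1 row1 -> MISS (open row1); precharges=4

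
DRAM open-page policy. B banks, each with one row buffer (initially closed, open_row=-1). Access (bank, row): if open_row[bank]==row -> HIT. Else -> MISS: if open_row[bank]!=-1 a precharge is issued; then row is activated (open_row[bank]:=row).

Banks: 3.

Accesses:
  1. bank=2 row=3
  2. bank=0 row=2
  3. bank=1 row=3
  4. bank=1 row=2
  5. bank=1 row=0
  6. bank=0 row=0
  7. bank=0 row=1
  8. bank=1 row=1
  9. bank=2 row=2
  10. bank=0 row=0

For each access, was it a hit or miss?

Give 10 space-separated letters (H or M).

Answer: M M M M M M M M M M

Derivation:
Acc 1: bank2 row3 -> MISS (open row3); precharges=0
Acc 2: bank0 row2 -> MISS (open row2); precharges=0
Acc 3: bank1 row3 -> MISS (open row3); precharges=0
Acc 4: bank1 row2 -> MISS (open row2); precharges=1
Acc 5: bank1 row0 -> MISS (open row0); precharges=2
Acc 6: bank0 row0 -> MISS (open row0); precharges=3
Acc 7: bank0 row1 -> MISS (open row1); precharges=4
Acc 8: bank1 row1 -> MISS (open row1); precharges=5
Acc 9: bank2 row2 -> MISS (open row2); precharges=6
Acc 10: bank0 row0 -> MISS (open row0); precharges=7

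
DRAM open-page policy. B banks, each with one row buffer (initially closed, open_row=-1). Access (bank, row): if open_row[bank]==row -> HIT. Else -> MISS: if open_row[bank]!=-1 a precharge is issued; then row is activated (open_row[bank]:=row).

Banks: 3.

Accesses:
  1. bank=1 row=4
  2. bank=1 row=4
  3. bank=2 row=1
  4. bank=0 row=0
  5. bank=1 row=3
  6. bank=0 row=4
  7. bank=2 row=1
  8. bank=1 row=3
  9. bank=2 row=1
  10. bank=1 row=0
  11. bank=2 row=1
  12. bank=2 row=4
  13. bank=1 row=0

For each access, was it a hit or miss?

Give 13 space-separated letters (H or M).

Acc 1: bank1 row4 -> MISS (open row4); precharges=0
Acc 2: bank1 row4 -> HIT
Acc 3: bank2 row1 -> MISS (open row1); precharges=0
Acc 4: bank0 row0 -> MISS (open row0); precharges=0
Acc 5: bank1 row3 -> MISS (open row3); precharges=1
Acc 6: bank0 row4 -> MISS (open row4); precharges=2
Acc 7: bank2 row1 -> HIT
Acc 8: bank1 row3 -> HIT
Acc 9: bank2 row1 -> HIT
Acc 10: bank1 row0 -> MISS (open row0); precharges=3
Acc 11: bank2 row1 -> HIT
Acc 12: bank2 row4 -> MISS (open row4); precharges=4
Acc 13: bank1 row0 -> HIT

Answer: M H M M M M H H H M H M H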